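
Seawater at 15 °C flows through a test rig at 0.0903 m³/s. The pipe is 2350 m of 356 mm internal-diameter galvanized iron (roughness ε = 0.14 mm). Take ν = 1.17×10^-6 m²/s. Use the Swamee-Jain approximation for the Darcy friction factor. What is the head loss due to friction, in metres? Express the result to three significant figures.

V = 4Q/(πD²) = 4·0.0903/(π·0.356²) = 0.9072 m/s
Re = VD/ν = 0.9072·0.356/1.17×10^-6 = 2.76×10^5 → turbulent
ε/D = 0.14/356 = 3.93×10^-4
Swamee-Jain: f = 0.01781
h_f = f(L/D)V²/(2g) = 0.01781·(2350/0.356)·0.9072²/(2·9.81) = 4.931 m

h_f ≈ 4.93 m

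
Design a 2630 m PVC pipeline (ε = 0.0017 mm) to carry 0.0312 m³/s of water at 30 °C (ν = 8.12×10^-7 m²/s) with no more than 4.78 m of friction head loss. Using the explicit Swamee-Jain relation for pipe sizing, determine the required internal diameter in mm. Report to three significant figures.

Swamee-Jain (Type III): D = 0.66·[ε^1.25·(LQ²/(gh_f))^4.75 + ν·Q^9.4·(L/(gh_f))^5.2]^0.04
LQ²/(gh_f) = 0.05460; L/(gh_f) = 56.09
Term 1 = ε^1.25·(…)^4.75 = 6.16×10^-14; Term 2 = ν·Q^9.4·(…)^5.2 = 7.06×10^-12
D = 0.66·(6.16×10^-14 + 7.06×10^-12)^0.04 = 0.2364 m = 236 mm
Check: V = 0.711 m/s, Re = 2.07×10^5, f = 0.01550, h_f = 4.44 m ≈ 4.78 m ✓

D ≈ 236 mm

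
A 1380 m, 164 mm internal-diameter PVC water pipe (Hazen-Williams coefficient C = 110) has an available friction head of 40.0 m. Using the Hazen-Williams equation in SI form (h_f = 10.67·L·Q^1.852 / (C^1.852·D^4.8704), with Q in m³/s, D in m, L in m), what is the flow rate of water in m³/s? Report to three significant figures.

Rearranging: Q = [h_f·C^1.852·D^4.8704 / (10.67·L)]^(1/1.852)
Q = [40.0·110^1.852·0.164^4.8704 / (10.67·1380)]^0.540 = 0.03900 m³/s

Q ≈ 0.0390 m³/s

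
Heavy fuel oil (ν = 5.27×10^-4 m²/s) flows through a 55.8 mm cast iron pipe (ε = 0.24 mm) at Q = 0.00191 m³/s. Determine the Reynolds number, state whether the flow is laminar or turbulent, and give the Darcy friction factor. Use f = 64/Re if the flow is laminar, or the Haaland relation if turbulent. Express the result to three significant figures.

Re ≈ 82.7; laminar; f = 64/Re ≈ 0.774

V = 4Q/(πD²) = 0.7810 m/s
Re = VD/ν = 0.7810·0.0558/5.27×10^-4 = 82.7
Re < 2300 → laminar → f = 64/Re = 0.7739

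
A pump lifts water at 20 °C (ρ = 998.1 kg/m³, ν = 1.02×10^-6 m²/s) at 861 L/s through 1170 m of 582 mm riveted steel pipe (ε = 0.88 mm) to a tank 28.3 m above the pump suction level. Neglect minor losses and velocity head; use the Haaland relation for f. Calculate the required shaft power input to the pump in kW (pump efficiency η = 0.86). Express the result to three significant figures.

P_shaft ≈ 508 kW

V = 4Q/(πD²) = 3.236 m/s; Re = 1.85×10^6; ε/D = 0.00151; f = 0.02192
h_f = f(L/D)V²/2g = 23.53 m
Total head H = z + h_f = 28.3 + 23.53 = 51.83 m
P_hyd = ρgQH = 998.1·9.81·0.861·51.83 = 436.9 kW
P_shaft = P_hyd/η = 436.9/0.86 = 508.1 kW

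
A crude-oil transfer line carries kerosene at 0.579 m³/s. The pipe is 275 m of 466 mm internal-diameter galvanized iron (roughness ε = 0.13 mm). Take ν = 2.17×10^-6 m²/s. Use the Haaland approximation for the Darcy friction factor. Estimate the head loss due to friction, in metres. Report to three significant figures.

V = 4Q/(πD²) = 4·0.579/(π·0.466²) = 3.395 m/s
Re = VD/ν = 3.395·0.466/2.17×10^-6 = 7.29×10^5 → turbulent
ε/D = 0.13/466 = 2.79×10^-4
Haaland: f = 0.01563
h_f = f(L/D)V²/(2g) = 0.01563·(275/0.466)·3.395²/(2·9.81) = 5.418 m

h_f ≈ 5.42 m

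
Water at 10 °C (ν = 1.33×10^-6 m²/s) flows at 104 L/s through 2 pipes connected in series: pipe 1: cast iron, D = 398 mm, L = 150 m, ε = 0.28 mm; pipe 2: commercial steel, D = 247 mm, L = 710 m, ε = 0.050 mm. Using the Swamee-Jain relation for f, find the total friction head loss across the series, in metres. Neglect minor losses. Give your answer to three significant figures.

Pipe 1: V = 0.8359 m/s, Re = 2.50×10^5, ε/D = 7.04×10^-4, f = 0.01962, h_1 = f(L/D)V²/2g = 0.2634 m
Pipe 2: V = 2.170 m/s, Re = 4.03×10^5, ε/D = 2.02×10^-4, f = 0.01584, h_2 = f(L/D)V²/2g = 10.93 m
Series → Q common, losses add: H = Σh = 11.20 m

H ≈ 11.2 m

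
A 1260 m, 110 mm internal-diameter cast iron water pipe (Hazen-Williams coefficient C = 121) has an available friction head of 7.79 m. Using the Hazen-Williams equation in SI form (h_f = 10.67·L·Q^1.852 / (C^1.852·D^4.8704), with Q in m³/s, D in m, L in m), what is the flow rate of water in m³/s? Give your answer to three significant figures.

Q ≈ 0.00652 m³/s

Rearranging: Q = [h_f·C^1.852·D^4.8704 / (10.67·L)]^(1/1.852)
Q = [7.79·121^1.852·0.110^4.8704 / (10.67·1260)]^0.540 = 0.006516 m³/s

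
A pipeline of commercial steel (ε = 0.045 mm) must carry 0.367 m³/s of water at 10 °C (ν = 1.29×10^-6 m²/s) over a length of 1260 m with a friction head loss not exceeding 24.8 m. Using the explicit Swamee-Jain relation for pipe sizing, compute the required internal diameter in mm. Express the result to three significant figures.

D ≈ 383 mm

Swamee-Jain (Type III): D = 0.66·[ε^1.25·(LQ²/(gh_f))^4.75 + ν·Q^9.4·(L/(gh_f))^5.2]^0.04
LQ²/(gh_f) = 0.6976; L/(gh_f) = 5.179
Term 1 = ε^1.25·(…)^4.75 = 6.66×10^-7; Term 2 = ν·Q^9.4·(…)^5.2 = 5.40×10^-7
D = 0.66·(6.66×10^-7 + 5.40×10^-7)^0.04 = 0.3827 m = 383 mm
Check: V = 3.19 m/s, Re = 9.47×10^5, f = 0.01382, h_f = 23.6 m ≈ 24.8 m ✓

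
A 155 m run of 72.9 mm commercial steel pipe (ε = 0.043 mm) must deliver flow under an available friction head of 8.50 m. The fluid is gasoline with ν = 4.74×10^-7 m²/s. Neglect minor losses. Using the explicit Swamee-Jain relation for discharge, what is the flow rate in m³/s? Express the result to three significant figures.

Swamee-Jain (Type II): Q = -0.965·√(gD⁵h_f/L)·ln[ε/(3.7D) + √(3.17ν²L/(gD³h_f))]
√(gD⁵h_f/L) = √(9.81·0.0729⁵·8.50/155) = 0.001052
ε/(3.7D) = 1.59×10^-4; √(3.17ν²L/(gD³h_f)) = 5.85×10^-5
Q = -0.965·0.001052·ln(2.179×10^-4) = 0.008563 m³/s
Check: V = 2.05 m/s, Re = 3.16×10^5, f = 0.01877, h_f = 8.56 m ≈ 8.50 m ✓

Q ≈ 0.00856 m³/s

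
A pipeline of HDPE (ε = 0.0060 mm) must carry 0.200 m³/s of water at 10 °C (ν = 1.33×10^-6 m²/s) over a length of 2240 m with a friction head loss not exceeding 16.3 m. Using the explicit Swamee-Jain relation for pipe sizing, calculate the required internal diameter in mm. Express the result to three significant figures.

D ≈ 364 mm

Swamee-Jain (Type III): D = 0.66·[ε^1.25·(LQ²/(gh_f))^4.75 + ν·Q^9.4·(L/(gh_f))^5.2]^0.04
LQ²/(gh_f) = 0.5603; L/(gh_f) = 14.01
Term 1 = ε^1.25·(…)^4.75 = 1.90×10^-8; Term 2 = ν·Q^9.4·(…)^5.2 = 3.27×10^-7
D = 0.66·(1.90×10^-8 + 3.27×10^-7)^0.04 = 0.3640 m = 364 mm
Check: V = 1.92 m/s, Re = 5.26×10^5, f = 0.01324, h_f = 15.3 m ≈ 16.3 m ✓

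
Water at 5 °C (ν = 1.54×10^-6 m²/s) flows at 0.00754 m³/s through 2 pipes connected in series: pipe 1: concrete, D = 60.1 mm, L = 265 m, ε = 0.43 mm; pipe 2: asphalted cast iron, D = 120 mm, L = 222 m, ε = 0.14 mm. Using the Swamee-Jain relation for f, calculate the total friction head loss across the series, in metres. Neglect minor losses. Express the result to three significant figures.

H ≈ 56.5 m

Pipe 1: V = 2.658 m/s, Re = 1.04×10^5, ε/D = 0.00715, f = 0.03492, h_1 = f(L/D)V²/2g = 55.43 m
Pipe 2: V = 0.6667 m/s, Re = 5.19×10^4, ε/D = 0.00117, f = 0.02454, h_2 = f(L/D)V²/2g = 1.028 m
Series → Q common, losses add: H = Σh = 56.46 m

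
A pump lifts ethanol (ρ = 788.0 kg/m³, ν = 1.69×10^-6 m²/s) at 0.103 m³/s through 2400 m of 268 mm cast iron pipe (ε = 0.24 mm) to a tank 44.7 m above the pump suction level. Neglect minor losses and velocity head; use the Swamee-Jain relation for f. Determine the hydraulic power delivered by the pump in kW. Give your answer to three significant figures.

V = 4Q/(πD²) = 1.826 m/s; Re = 2.90×10^5; ε/D = 8.96×10^-4; f = 0.02034
h_f = f(L/D)V²/2g = 30.95 m
Total head H = z + h_f = 44.7 + 30.95 = 75.65 m
P_hyd = ρgQH = 788.0·9.81·0.103·75.65 = 60.23 kW

P_hyd ≈ 60.2 kW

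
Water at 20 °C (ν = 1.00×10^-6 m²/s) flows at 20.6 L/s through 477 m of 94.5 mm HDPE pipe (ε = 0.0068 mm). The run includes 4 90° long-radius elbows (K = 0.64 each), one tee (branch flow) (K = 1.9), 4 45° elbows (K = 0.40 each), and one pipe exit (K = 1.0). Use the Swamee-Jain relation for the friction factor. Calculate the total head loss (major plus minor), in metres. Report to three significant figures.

V = 4Q/(πD²) = 2.937 m/s; V²/2g = 0.4397 m
Re = 2.78×10^5, ε/D = 7.20×10^-5 → f = 0.01534 (Swamee-Jain)
Major: h_f = f(L/D)·V²/2g = 0.01534·5048·0.4397 = 34.05 m
Minor: ΣK = 7.06; h_m = ΣK·V²/2g = 3.104 m
Total H_L = 34.05 + 3.104 = 37.15 m

H_L ≈ 37.2 m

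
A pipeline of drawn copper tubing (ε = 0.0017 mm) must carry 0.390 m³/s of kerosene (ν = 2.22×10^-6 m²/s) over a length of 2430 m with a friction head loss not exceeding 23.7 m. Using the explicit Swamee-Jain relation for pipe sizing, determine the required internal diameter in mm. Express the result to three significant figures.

D ≈ 449 mm

Swamee-Jain (Type III): D = 0.66·[ε^1.25·(LQ²/(gh_f))^4.75 + ν·Q^9.4·(L/(gh_f))^5.2]^0.04
LQ²/(gh_f) = 1.590; L/(gh_f) = 10.45
Term 1 = ε^1.25·(…)^4.75 = 5.55×10^-7; Term 2 = ν·Q^9.4·(…)^5.2 = 6.34×10^-5
D = 0.66·(5.55×10^-7 + 6.34×10^-5)^0.04 = 0.4485 m = 449 mm
Check: V = 2.47 m/s, Re = 4.99×10^5, f = 0.01316, h_f = 22.1 m ≈ 23.7 m ✓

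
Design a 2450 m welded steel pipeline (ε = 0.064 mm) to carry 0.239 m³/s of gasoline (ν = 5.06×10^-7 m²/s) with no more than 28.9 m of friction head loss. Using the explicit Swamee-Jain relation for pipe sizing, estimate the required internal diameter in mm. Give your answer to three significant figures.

D ≈ 360 mm

Swamee-Jain (Type III): D = 0.66·[ε^1.25·(LQ²/(gh_f))^4.75 + ν·Q^9.4·(L/(gh_f))^5.2]^0.04
LQ²/(gh_f) = 0.4936; L/(gh_f) = 8.642
Term 1 = ε^1.25·(…)^4.75 = 2.00×10^-7; Term 2 = ν·Q^9.4·(…)^5.2 = 5.39×10^-8
D = 0.66·(2.00×10^-7 + 5.39×10^-8)^0.04 = 0.3595 m = 360 mm
Check: V = 2.35 m/s, Re = 1.67×10^6, f = 0.01414, h_f = 27.2 m ≈ 28.9 m ✓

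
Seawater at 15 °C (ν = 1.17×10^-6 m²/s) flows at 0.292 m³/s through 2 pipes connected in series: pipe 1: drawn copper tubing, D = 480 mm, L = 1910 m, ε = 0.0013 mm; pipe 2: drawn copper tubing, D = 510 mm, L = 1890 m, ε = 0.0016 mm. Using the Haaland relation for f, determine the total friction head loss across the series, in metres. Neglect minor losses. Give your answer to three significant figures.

H ≈ 11.4 m

Pipe 1: V = 1.614 m/s, Re = 6.62×10^5, ε/D = 2.71×10^-6, f = 0.01247, h_1 = f(L/D)V²/2g = 6.584 m
Pipe 2: V = 1.429 m/s, Re = 6.23×10^5, ε/D = 3.14×10^-6, f = 0.01260, h_2 = f(L/D)V²/2g = 4.864 m
Series → Q common, losses add: H = Σh = 11.45 m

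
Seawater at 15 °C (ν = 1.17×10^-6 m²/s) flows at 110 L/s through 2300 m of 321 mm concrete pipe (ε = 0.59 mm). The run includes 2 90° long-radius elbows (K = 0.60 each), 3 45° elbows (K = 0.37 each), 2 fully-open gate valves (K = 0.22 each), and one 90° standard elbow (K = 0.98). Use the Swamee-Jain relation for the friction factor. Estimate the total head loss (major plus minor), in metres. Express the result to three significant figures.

V = 4Q/(πD²) = 1.359 m/s; V²/2g = 0.09416 m
Re = 3.73×10^5, ε/D = 0.00184 → f = 0.02355 (Swamee-Jain)
Major: h_f = f(L/D)·V²/2g = 0.02355·7165·0.09416 = 15.89 m
Minor: ΣK = 3.73; h_m = ΣK·V²/2g = 0.3512 m
Total H_L = 15.89 + 0.3512 = 16.24 m

H_L ≈ 16.2 m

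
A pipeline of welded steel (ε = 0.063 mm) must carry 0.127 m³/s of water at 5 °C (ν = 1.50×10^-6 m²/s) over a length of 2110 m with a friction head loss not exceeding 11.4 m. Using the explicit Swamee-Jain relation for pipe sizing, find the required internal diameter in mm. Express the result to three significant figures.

D ≈ 335 mm

Swamee-Jain (Type III): D = 0.66·[ε^1.25·(LQ²/(gh_f))^4.75 + ν·Q^9.4·(L/(gh_f))^5.2]^0.04
LQ²/(gh_f) = 0.3043; L/(gh_f) = 18.87
Term 1 = ε^1.25·(…)^4.75 = 1.97×10^-8; Term 2 = ν·Q^9.4·(…)^5.2 = 2.43×10^-8
D = 0.66·(1.97×10^-8 + 2.43×10^-8)^0.04 = 0.3352 m = 335 mm
Check: V = 1.44 m/s, Re = 3.22×10^5, f = 0.01609, h_f = 10.7 m ≈ 11.4 m ✓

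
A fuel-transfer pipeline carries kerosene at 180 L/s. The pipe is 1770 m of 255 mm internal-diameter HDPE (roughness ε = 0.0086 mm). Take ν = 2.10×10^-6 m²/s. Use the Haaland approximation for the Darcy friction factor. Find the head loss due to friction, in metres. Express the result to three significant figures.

h_f ≈ 60.7 m

V = 4Q/(πD²) = 4·0.180/(π·0.255²) = 3.525 m/s
Re = VD/ν = 3.525·0.255/2.10×10^-6 = 4.28×10^5 → turbulent
ε/D = 0.0086/255 = 3.37×10^-5
Haaland: f = 0.01380
h_f = f(L/D)V²/(2g) = 0.01380·(1770/0.255)·3.525²/(2·9.81) = 60.65 m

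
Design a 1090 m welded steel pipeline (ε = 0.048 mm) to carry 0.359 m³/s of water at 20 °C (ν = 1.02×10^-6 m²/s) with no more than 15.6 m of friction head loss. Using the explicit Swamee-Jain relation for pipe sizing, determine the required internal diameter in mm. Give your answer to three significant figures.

D ≈ 403 mm

Swamee-Jain (Type III): D = 0.66·[ε^1.25·(LQ²/(gh_f))^4.75 + ν·Q^9.4·(L/(gh_f))^5.2]^0.04
LQ²/(gh_f) = 0.9180; L/(gh_f) = 7.123
Term 1 = ε^1.25·(…)^4.75 = 2.66×10^-6; Term 2 = ν·Q^9.4·(…)^5.2 = 1.82×10^-6
D = 0.66·(2.66×10^-6 + 1.82×10^-6)^0.04 = 0.4033 m = 403 mm
Check: V = 2.81 m/s, Re = 1.11×10^6, f = 0.01367, h_f = 14.9 m ≈ 15.6 m ✓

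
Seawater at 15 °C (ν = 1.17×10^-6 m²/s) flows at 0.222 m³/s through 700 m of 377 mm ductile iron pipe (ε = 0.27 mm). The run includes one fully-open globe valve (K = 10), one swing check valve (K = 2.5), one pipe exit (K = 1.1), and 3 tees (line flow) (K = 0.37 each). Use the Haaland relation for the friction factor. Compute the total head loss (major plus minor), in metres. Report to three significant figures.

H_L ≈ 9.96 m

V = 4Q/(πD²) = 1.989 m/s; V²/2g = 0.2016 m
Re = 6.41×10^5, ε/D = 7.16×10^-4 → f = 0.01869 (Haaland)
Major: h_f = f(L/D)·V²/2g = 0.01869·1857·0.2016 = 6.995 m
Minor: ΣK = 14.7; h_m = ΣK·V²/2g = 2.965 m
Total H_L = 6.995 + 2.965 = 9.961 m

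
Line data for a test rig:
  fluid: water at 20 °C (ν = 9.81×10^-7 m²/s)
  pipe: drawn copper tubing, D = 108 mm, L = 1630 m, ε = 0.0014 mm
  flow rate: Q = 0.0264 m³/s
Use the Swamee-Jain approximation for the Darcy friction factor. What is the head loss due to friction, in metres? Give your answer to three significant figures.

h_f ≈ 91.9 m

V = 4Q/(πD²) = 4·0.0264/(π·0.108²) = 2.882 m/s
Re = VD/ν = 2.882·0.108/9.81×10^-7 = 3.17×10^5 → turbulent
ε/D = 0.0014/108 = 1.30×10^-5
Swamee-Jain: f = 0.01438
h_f = f(L/D)V²/(2g) = 0.01438·(1630/0.108)·2.882²/(2·9.81) = 91.88 m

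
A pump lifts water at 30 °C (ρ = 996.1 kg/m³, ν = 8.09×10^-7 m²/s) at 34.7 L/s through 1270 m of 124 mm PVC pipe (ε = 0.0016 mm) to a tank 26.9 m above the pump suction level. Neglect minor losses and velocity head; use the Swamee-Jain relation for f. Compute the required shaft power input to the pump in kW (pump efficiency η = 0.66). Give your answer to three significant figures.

P_shaft ≈ 43.9 kW

V = 4Q/(πD²) = 2.873 m/s; Re = 4.40×10^5; ε/D = 1.29×10^-5; f = 0.01358
h_f = f(L/D)V²/2g = 58.55 m
Total head H = z + h_f = 26.9 + 58.55 = 85.45 m
P_hyd = ρgQH = 996.1·9.81·0.0347·85.45 = 28.97 kW
P_shaft = P_hyd/η = 28.97/0.66 = 43.90 kW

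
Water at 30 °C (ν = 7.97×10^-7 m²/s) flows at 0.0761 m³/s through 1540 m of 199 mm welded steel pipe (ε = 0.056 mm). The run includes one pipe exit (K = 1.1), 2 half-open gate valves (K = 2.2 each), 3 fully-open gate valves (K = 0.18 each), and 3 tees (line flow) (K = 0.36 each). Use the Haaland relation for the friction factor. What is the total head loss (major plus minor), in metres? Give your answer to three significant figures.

V = 4Q/(πD²) = 2.447 m/s; V²/2g = 0.3051 m
Re = 6.11×10^5, ε/D = 2.81×10^-4 → f = 0.01580 (Haaland)
Major: h_f = f(L/D)·V²/2g = 0.01580·7739·0.3051 = 37.32 m
Minor: ΣK = 7.12; h_m = ΣK·V²/2g = 2.172 m
Total H_L = 37.32 + 2.172 = 39.49 m

H_L ≈ 39.5 m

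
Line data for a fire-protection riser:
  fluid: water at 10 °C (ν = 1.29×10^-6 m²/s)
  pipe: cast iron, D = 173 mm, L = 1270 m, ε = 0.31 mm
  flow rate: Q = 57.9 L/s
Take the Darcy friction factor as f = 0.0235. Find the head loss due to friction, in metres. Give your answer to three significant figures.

V = 4Q/(πD²) = 4·0.0579/(π·0.173²) = 2.463 m/s
h_f = f(L/D)V²/(2g) = 0.02350·(1270/0.173)·2.463²/(2·9.81) = 53.35 m

h_f ≈ 53.3 m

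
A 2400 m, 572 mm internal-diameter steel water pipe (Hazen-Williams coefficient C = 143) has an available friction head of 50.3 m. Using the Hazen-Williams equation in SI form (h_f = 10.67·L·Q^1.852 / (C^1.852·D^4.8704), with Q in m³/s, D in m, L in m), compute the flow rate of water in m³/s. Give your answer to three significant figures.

Rearranging: Q = [h_f·C^1.852·D^4.8704 / (10.67·L)]^(1/1.852)
Q = [50.3·143^1.852·0.572^4.8704 / (10.67·2400)]^0.540 = 1.137 m³/s

Q ≈ 1.14 m³/s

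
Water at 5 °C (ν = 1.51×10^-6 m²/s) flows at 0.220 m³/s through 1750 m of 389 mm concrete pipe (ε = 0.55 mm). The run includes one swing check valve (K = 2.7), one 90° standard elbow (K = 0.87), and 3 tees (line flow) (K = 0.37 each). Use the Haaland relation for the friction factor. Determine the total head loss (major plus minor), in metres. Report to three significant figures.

V = 4Q/(πD²) = 1.851 m/s; V²/2g = 0.1746 m
Re = 4.77×10^5, ε/D = 0.00141 → f = 0.02187 (Haaland)
Major: h_f = f(L/D)·V²/2g = 0.02187·4499·0.1746 = 17.19 m
Minor: ΣK = 4.68; h_m = ΣK·V²/2g = 0.8174 m
Total H_L = 17.19 + 0.8174 = 18.00 m

H_L ≈ 18.0 m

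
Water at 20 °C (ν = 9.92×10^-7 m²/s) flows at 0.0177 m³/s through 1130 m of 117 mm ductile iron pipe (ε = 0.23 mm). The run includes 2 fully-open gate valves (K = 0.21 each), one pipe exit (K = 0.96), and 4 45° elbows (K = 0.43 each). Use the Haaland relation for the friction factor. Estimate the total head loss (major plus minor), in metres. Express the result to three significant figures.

H_L ≈ 32.7 m

V = 4Q/(πD²) = 1.646 m/s; V²/2g = 0.1381 m
Re = 1.94×10^5, ε/D = 0.00197 → f = 0.02418 (Haaland)
Major: h_f = f(L/D)·V²/2g = 0.02418·9658·0.1381 = 32.26 m
Minor: ΣK = 3.10; h_m = ΣK·V²/2g = 0.4282 m
Total H_L = 32.26 + 0.4282 = 32.69 m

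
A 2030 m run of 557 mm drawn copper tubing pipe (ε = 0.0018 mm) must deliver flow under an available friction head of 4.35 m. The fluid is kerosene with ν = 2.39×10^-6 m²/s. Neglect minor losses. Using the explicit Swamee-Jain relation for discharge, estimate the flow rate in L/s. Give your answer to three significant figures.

Q ≈ 309 L/s

Swamee-Jain (Type II): Q = -0.965·√(gD⁵h_f/L)·ln[ε/(3.7D) + √(3.17ν²L/(gD³h_f))]
√(gD⁵h_f/L) = √(9.81·0.557⁵·4.35/2030) = 0.03357
ε/(3.7D) = 8.73×10^-7; √(3.17ν²L/(gD³h_f)) = 7.06×10^-5
Q = -0.965·0.03357·ln(7.147×10^-5) = 0.3093 m³/s
Check: V = 1.27 m/s, Re = 2.96×10^5, f = 0.01445, h_f = 4.32 m ≈ 4.35 m ✓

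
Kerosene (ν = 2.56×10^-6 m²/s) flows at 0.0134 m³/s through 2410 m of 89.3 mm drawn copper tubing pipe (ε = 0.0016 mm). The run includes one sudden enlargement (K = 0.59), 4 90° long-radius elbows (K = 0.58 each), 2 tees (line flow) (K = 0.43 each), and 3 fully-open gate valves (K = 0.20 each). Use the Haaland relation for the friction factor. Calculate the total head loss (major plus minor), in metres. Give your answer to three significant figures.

V = 4Q/(πD²) = 2.139 m/s; V²/2g = 0.2333 m
Re = 7.46×10^4, ε/D = 1.79×10^-5 → f = 0.01902 (Haaland)
Major: h_f = f(L/D)·V²/2g = 0.01902·26988·0.2333 = 119.8 m
Minor: ΣK = 4.37; h_m = ΣK·V²/2g = 1.020 m
Total H_L = 119.8 + 1.020 = 120.8 m

H_L ≈ 121 m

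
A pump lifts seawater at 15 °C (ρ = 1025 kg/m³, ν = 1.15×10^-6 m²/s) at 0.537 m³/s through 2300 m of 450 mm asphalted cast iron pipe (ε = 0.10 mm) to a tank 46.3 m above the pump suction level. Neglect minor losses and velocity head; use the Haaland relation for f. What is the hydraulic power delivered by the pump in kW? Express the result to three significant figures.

P_hyd ≈ 485 kW

V = 4Q/(πD²) = 3.376 m/s; Re = 1.32×10^6; ε/D = 2.22×10^-4; f = 0.01466
h_f = f(L/D)V²/2g = 43.55 m
Total head H = z + h_f = 46.3 + 43.55 = 89.85 m
P_hyd = ρgQH = 1025·9.81·0.537·89.85 = 485.2 kW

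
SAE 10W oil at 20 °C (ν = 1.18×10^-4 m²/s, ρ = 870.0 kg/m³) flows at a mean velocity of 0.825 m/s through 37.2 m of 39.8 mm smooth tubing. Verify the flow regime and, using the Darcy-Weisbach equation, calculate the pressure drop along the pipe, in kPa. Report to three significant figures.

Re = VD/ν = 0.825·0.03980/1.18×10^-4 = 278 → laminar (Re < 2300)
f = 64/Re = 0.2300
h_f = f(L/D)V²/(2g) = 0.2300·(37.2/0.03980)·0.825²/(2·9.81) = 7.458 m
Δp = ρg·h_f = 870.0·9.81·7.458 = 63.65 kPa

Δp ≈ 63.6 kPa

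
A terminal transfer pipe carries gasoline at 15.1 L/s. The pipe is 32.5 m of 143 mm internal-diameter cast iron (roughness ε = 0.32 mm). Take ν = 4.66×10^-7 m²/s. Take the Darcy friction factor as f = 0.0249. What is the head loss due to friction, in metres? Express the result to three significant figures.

V = 4Q/(πD²) = 4·0.0151/(π·0.143²) = 0.9402 m/s
h_f = f(L/D)V²/(2g) = 0.02490·(32.5/0.143)·0.9402²/(2·9.81) = 0.2550 m

h_f ≈ 0.255 m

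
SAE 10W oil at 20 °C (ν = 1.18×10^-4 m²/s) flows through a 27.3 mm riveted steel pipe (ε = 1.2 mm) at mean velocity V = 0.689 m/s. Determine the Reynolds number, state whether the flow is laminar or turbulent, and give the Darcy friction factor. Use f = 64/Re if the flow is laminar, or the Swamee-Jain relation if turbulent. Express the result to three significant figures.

Re ≈ 159; laminar; f = 64/Re ≈ 0.401

Re = VD/ν = 0.6890·0.0273/1.18×10^-4 = 159
Re < 2300 → laminar → f = 64/Re = 0.4015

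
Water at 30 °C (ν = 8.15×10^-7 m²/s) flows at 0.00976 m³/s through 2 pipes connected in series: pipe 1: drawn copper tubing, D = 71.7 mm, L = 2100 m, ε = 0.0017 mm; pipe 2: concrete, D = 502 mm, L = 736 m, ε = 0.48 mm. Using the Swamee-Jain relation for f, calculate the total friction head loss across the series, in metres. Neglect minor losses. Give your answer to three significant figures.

H ≈ 136 m

Pipe 1: V = 2.417 m/s, Re = 2.13×10^5, ε/D = 2.37×10^-5, f = 0.01557, h_1 = f(L/D)V²/2g = 135.8 m
Pipe 2: V = 0.04931 m/s, Re = 3.04×10^4, ε/D = 9.56×10^-4, f = 0.02596, h_2 = f(L/D)V²/2g = 0.004718 m
Series → Q common, losses add: H = Σh = 135.8 m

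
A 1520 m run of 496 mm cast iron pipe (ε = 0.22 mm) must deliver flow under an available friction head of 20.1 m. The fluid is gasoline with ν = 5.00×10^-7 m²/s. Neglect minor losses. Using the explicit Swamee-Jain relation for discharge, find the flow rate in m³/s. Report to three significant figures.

Q ≈ 0.540 m³/s

Swamee-Jain (Type II): Q = -0.965·√(gD⁵h_f/L)·ln[ε/(3.7D) + √(3.17ν²L/(gD³h_f))]
√(gD⁵h_f/L) = √(9.81·0.496⁵·20.1/1520) = 0.06240
ε/(3.7D) = 1.20×10^-4; √(3.17ν²L/(gD³h_f)) = 7.08×10^-6
Q = -0.965·0.06240·ln(1.270×10^-4) = 0.5403 m³/s
Check: V = 2.80 m/s, Re = 2.77×10^6, f = 0.01653, h_f = 20.2 m ≈ 20.1 m ✓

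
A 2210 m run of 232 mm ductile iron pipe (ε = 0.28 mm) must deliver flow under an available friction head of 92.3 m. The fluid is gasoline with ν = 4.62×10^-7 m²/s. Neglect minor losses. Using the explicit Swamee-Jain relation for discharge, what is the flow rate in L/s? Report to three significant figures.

Swamee-Jain (Type II): Q = -0.965·√(gD⁵h_f/L)·ln[ε/(3.7D) + √(3.17ν²L/(gD³h_f))]
√(gD⁵h_f/L) = √(9.81·0.232⁵·92.3/2210) = 0.01659
ε/(3.7D) = 3.26×10^-4; √(3.17ν²L/(gD³h_f)) = 1.15×10^-5
Q = -0.965·0.01659·ln(3.377×10^-4) = 0.1280 m³/s
Check: V = 3.03 m/s, Re = 1.52×10^6, f = 0.02081, h_f = 92.6 m ≈ 92.3 m ✓

Q ≈ 128 L/s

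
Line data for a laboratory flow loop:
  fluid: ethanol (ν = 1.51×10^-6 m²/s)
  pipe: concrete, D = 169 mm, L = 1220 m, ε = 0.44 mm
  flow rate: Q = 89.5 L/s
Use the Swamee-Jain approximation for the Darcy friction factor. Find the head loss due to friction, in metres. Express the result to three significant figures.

V = 4Q/(πD²) = 4·0.0895/(π·0.169²) = 3.990 m/s
Re = VD/ν = 3.990·0.169/1.51×10^-6 = 4.47×10^5 → turbulent
ε/D = 0.44/169 = 0.00260
Swamee-Jain: f = 0.02561
h_f = f(L/D)V²/(2g) = 0.02561·(1220/0.169)·3.990²/(2·9.81) = 150.0 m

h_f ≈ 150 m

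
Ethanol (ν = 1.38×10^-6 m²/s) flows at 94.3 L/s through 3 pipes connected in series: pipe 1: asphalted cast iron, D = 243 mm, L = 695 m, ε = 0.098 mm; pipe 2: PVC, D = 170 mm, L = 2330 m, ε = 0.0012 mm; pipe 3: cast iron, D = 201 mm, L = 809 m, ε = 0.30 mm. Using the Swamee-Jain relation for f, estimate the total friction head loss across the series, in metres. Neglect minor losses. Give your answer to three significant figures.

H ≈ 210 m

Pipe 1: V = 2.033 m/s, Re = 3.58×10^5, ε/D = 4.03×10^-4, f = 0.01751, h_1 = f(L/D)V²/2g = 10.55 m
Pipe 2: V = 4.155 m/s, Re = 5.12×10^5, ε/D = 7.06×10^-6, f = 0.01315, h_2 = f(L/D)V²/2g = 158.6 m
Pipe 3: V = 2.972 m/s, Re = 4.33×10^5, ε/D = 0.00149, f = 0.02234, h_3 = f(L/D)V²/2g = 40.48 m
Series → Q common, losses add: H = Σh = 209.6 m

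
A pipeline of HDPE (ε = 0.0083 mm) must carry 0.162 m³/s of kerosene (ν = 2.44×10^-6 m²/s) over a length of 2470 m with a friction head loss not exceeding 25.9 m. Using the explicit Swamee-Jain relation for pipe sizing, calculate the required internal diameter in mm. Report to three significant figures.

Swamee-Jain (Type III): D = 0.66·[ε^1.25·(LQ²/(gh_f))^4.75 + ν·Q^9.4·(L/(gh_f))^5.2]^0.04
LQ²/(gh_f) = 0.2551; L/(gh_f) = 9.721
Term 1 = ε^1.25·(…)^4.75 = 6.78×10^-10; Term 2 = ν·Q^9.4·(…)^5.2 = 1.24×10^-8
D = 0.66·(6.78×10^-10 + 1.24×10^-8)^0.04 = 0.3193 m = 319 mm
Check: V = 2.02 m/s, Re = 2.65×10^5, f = 0.01500, h_f = 24.2 m ≈ 25.9 m ✓

D ≈ 319 mm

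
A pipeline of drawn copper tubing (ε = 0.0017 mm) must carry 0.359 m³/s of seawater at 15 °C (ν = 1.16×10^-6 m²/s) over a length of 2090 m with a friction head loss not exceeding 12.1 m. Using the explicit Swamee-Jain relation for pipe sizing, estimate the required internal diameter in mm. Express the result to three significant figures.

D ≈ 472 mm

Swamee-Jain (Type III): D = 0.66·[ε^1.25·(LQ²/(gh_f))^4.75 + ν·Q^9.4·(L/(gh_f))^5.2]^0.04
LQ²/(gh_f) = 2.269; L/(gh_f) = 17.61
Term 1 = ε^1.25·(…)^4.75 = 3.01×10^-6; Term 2 = ν·Q^9.4·(…)^5.2 = 2.29×10^-4
D = 0.66·(3.01×10^-6 + 2.29×10^-4)^0.04 = 0.4722 m = 472 mm
Check: V = 2.05 m/s, Re = 8.34×10^5, f = 0.01205, h_f = 11.4 m ≈ 12.1 m ✓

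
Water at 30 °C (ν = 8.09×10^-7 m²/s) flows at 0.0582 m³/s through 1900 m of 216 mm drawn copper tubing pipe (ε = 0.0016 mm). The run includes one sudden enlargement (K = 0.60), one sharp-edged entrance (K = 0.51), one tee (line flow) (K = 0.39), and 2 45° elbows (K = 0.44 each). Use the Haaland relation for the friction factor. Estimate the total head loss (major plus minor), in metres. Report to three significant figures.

V = 4Q/(πD²) = 1.588 m/s; V²/2g = 0.1286 m
Re = 4.24×10^5, ε/D = 7.41×10^-6 → f = 0.01353 (Haaland)
Major: h_f = f(L/D)·V²/2g = 0.01353·8796·0.1286 = 15.30 m
Minor: ΣK = 2.38; h_m = ΣK·V²/2g = 0.3060 m
Total H_L = 15.30 + 0.3060 = 15.61 m

H_L ≈ 15.6 m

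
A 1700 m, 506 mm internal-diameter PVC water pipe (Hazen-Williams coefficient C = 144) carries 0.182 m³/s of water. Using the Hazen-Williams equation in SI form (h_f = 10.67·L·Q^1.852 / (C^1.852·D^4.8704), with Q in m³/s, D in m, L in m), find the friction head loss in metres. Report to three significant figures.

h_f ≈ 2.15 m

h_f = 10.67·1700·0.182^1.852 / (144^1.852·0.506^4.8704) = 2.147 m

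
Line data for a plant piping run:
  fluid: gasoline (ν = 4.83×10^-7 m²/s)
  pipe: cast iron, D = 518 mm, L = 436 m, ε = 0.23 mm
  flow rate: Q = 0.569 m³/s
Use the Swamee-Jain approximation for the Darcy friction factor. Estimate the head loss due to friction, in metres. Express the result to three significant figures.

V = 4Q/(πD²) = 4·0.569/(π·0.518²) = 2.700 m/s
Re = VD/ν = 2.700·0.518/4.83×10^-7 = 2.90×10^6 → turbulent
ε/D = 0.23/518 = 4.44×10^-4
Swamee-Jain: f = 0.01652
h_f = f(L/D)V²/(2g) = 0.01652·(436/0.518)·2.700²/(2·9.81) = 5.166 m

h_f ≈ 5.17 m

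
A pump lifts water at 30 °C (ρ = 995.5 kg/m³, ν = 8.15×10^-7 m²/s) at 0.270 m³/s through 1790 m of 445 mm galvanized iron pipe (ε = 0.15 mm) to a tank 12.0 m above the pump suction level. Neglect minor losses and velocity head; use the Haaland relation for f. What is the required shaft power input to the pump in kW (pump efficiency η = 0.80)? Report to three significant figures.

P_shaft ≈ 72.1 kW

V = 4Q/(πD²) = 1.736 m/s; Re = 9.48×10^5; ε/D = 3.37×10^-4; f = 0.01596
h_f = f(L/D)V²/2g = 9.861 m
Total head H = z + h_f = 12.0 + 9.861 = 21.86 m
P_hyd = ρgQH = 995.5·9.81·0.270·21.86 = 57.64 kW
P_shaft = P_hyd/η = 57.64/0.80 = 72.05 kW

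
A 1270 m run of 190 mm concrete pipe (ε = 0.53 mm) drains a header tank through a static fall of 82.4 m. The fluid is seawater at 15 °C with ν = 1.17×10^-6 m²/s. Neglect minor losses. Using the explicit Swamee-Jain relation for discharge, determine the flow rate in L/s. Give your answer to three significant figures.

Q ≈ 86.6 L/s

Swamee-Jain (Type II): Q = -0.965·√(gD⁵h_f/L)·ln[ε/(3.7D) + √(3.17ν²L/(gD³h_f))]
√(gD⁵h_f/L) = √(9.81·0.190⁵·82.4/1270) = 0.01255
ε/(3.7D) = 7.54×10^-4; √(3.17ν²L/(gD³h_f)) = 3.15×10^-5
Q = -0.965·0.01255·ln(7.854×10^-4) = 0.08661 m³/s
Check: V = 3.05 m/s, Re = 4.96×10^5, f = 0.02604, h_f = 82.8 m ≈ 82.4 m ✓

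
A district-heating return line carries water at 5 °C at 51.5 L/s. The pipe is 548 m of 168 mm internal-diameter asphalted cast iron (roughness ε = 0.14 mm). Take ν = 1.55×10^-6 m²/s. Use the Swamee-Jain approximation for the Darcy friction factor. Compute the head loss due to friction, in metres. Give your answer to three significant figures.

h_f ≈ 18.1 m

V = 4Q/(πD²) = 4·0.0515/(π·0.168²) = 2.323 m/s
Re = VD/ν = 2.323·0.168/1.55×10^-6 = 2.52×10^5 → turbulent
ε/D = 0.14/168 = 8.33×10^-4
Swamee-Jain: f = 0.02021
h_f = f(L/D)V²/(2g) = 0.02021·(548/0.168)·2.323²/(2·9.81) = 18.14 m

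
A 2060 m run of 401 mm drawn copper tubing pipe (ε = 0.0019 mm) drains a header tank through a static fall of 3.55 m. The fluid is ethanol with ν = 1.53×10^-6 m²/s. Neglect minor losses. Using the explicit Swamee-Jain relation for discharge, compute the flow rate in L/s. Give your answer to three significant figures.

Swamee-Jain (Type II): Q = -0.965·√(gD⁵h_f/L)·ln[ε/(3.7D) + √(3.17ν²L/(gD³h_f))]
√(gD⁵h_f/L) = √(9.81·0.401⁵·3.55/2060) = 0.01324
ε/(3.7D) = 1.28×10^-6; √(3.17ν²L/(gD³h_f)) = 8.25×10^-5
Q = -0.965·0.01324·ln(8.379×10^-5) = 0.1199 m³/s
Check: V = 0.950 m/s, Re = 2.49×10^5, f = 0.01494, h_f = 3.53 m ≈ 3.55 m ✓

Q ≈ 120 L/s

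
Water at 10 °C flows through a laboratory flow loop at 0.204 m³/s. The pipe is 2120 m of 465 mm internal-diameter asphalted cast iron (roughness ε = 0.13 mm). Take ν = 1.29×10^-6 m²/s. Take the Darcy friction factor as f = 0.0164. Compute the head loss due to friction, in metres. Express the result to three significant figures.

h_f ≈ 5.50 m

V = 4Q/(πD²) = 4·0.204/(π·0.465²) = 1.201 m/s
h_f = f(L/D)V²/(2g) = 0.01640·(2120/0.465)·1.201²/(2·9.81) = 5.499 m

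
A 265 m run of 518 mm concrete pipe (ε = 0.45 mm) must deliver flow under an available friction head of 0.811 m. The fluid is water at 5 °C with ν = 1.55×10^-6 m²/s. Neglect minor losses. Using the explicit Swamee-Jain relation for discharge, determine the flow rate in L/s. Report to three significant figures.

Swamee-Jain (Type II): Q = -0.965·√(gD⁵h_f/L)·ln[ε/(3.7D) + √(3.17ν²L/(gD³h_f))]
√(gD⁵h_f/L) = √(9.81·0.518⁵·0.811/265) = 0.03346
ε/(3.7D) = 2.35×10^-4; √(3.17ν²L/(gD³h_f)) = 4.27×10^-5
Q = -0.965·0.03346·ln(2.775×10^-4) = 0.2644 m³/s
Check: V = 1.25 m/s, Re = 4.19×10^5, f = 0.01989, h_f = 0.817 m ≈ 0.811 m ✓

Q ≈ 264 L/s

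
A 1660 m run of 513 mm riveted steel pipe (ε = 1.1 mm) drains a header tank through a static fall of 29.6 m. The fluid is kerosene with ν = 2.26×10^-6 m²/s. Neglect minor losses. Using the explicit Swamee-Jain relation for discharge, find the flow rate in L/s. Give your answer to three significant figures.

Swamee-Jain (Type II): Q = -0.965·√(gD⁵h_f/L)·ln[ε/(3.7D) + √(3.17ν²L/(gD³h_f))]
√(gD⁵h_f/L) = √(9.81·0.513⁵·29.6/1660) = 0.07884
ε/(3.7D) = 5.80×10^-4; √(3.17ν²L/(gD³h_f)) = 2.62×10^-5
Q = -0.965·0.07884·ln(6.057×10^-4) = 0.5637 m³/s
Check: V = 2.73 m/s, Re = 6.19×10^5, f = 0.02424, h_f = 29.7 m ≈ 29.6 m ✓

Q ≈ 564 L/s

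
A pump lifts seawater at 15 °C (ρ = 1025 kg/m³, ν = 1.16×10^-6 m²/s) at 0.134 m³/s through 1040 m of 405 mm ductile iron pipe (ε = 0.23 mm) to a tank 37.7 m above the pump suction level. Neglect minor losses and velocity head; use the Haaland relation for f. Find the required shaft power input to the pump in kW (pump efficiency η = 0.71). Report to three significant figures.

P_shaft ≈ 76.5 kW

V = 4Q/(πD²) = 1.040 m/s; Re = 3.63×10^5; ε/D = 5.68×10^-4; f = 0.01826
h_f = f(L/D)V²/2g = 2.586 m
Total head H = z + h_f = 37.7 + 2.586 = 40.29 m
P_hyd = ρgQH = 1025·9.81·0.134·40.29 = 54.28 kW
P_shaft = P_hyd/η = 54.28/0.71 = 76.45 kW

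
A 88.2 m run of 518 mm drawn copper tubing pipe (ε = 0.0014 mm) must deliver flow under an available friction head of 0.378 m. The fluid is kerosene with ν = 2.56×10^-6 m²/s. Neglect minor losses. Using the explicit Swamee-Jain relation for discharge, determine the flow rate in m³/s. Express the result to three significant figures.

Swamee-Jain (Type II): Q = -0.965·√(gD⁵h_f/L)·ln[ε/(3.7D) + √(3.17ν²L/(gD³h_f))]
√(gD⁵h_f/L) = √(9.81·0.518⁵·0.378/88.2) = 0.03960
ε/(3.7D) = 7.30×10^-7; √(3.17ν²L/(gD³h_f)) = 5.96×10^-5
Q = -0.965·0.03960·ln(6.036×10^-5) = 0.3712 m³/s
Check: V = 1.76 m/s, Re = 3.56×10^5, f = 0.01396, h_f = 0.376 m ≈ 0.378 m ✓

Q ≈ 0.371 m³/s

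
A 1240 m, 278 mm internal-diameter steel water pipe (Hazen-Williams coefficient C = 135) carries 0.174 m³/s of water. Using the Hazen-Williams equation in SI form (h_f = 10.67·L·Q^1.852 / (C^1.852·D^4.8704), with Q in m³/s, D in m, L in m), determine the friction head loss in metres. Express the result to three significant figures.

h_f ≈ 30.0 m

h_f = 10.67·1240·0.174^1.852 / (135^1.852·0.278^4.8704) = 30.02 m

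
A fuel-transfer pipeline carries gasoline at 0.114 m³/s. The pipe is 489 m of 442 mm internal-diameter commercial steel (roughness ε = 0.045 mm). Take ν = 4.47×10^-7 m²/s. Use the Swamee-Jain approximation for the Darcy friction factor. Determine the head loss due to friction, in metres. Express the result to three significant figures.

V = 4Q/(πD²) = 4·0.114/(π·0.442²) = 0.7430 m/s
Re = VD/ν = 0.7430·0.442/4.47×10^-7 = 7.35×10^5 → turbulent
ε/D = 0.045/442 = 1.02×10^-4
Swamee-Jain: f = 0.01391
h_f = f(L/D)V²/(2g) = 0.01391·(489/0.442)·0.7430²/(2·9.81) = 0.4331 m

h_f ≈ 0.433 m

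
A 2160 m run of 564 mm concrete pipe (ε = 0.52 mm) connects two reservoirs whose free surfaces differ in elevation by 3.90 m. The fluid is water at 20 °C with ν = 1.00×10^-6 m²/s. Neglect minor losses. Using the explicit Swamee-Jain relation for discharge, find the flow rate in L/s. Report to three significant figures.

Q ≈ 251 L/s

Swamee-Jain (Type II): Q = -0.965·√(gD⁵h_f/L)·ln[ε/(3.7D) + √(3.17ν²L/(gD³h_f))]
√(gD⁵h_f/L) = √(9.81·0.564⁵·3.90/2160) = 0.03179
ε/(3.7D) = 2.49×10^-4; √(3.17ν²L/(gD³h_f)) = 3.16×10^-5
Q = -0.965·0.03179·ln(2.808×10^-4) = 0.2509 m³/s
Check: V = 1.00 m/s, Re = 5.66×10^5, f = 0.01993, h_f = 3.92 m ≈ 3.90 m ✓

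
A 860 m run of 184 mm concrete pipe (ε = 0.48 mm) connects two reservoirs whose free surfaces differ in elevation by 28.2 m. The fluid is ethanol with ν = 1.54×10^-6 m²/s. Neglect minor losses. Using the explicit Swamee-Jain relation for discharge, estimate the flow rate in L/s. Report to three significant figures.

Q ≈ 57.0 L/s

Swamee-Jain (Type II): Q = -0.965·√(gD⁵h_f/L)·ln[ε/(3.7D) + √(3.17ν²L/(gD³h_f))]
√(gD⁵h_f/L) = √(9.81·0.184⁵·28.2/860) = 0.008237
ε/(3.7D) = 7.05×10^-4; √(3.17ν²L/(gD³h_f)) = 6.13×10^-5
Q = -0.965·0.008237·ln(7.663×10^-4) = 0.05702 m³/s
Check: V = 2.14 m/s, Re = 2.56×10^5, f = 0.02591, h_f = 28.4 m ≈ 28.2 m ✓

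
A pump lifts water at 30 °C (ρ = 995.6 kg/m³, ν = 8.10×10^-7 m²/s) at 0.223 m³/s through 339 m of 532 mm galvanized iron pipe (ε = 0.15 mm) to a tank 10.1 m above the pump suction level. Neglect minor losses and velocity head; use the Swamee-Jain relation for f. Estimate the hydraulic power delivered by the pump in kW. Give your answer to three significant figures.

P_hyd ≈ 23.1 kW

V = 4Q/(πD²) = 1.003 m/s; Re = 6.59×10^5; ε/D = 2.82×10^-4; f = 0.01594
h_f = f(L/D)V²/2g = 0.5209 m
Total head H = z + h_f = 10.1 + 0.5209 = 10.62 m
P_hyd = ρgQH = 995.6·9.81·0.223·10.62 = 23.13 kW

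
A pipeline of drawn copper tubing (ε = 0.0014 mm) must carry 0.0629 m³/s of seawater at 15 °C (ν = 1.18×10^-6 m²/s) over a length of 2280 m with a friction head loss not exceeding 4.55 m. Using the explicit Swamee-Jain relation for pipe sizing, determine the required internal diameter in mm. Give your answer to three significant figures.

D ≈ 306 mm

Swamee-Jain (Type III): D = 0.66·[ε^1.25·(LQ²/(gh_f))^4.75 + ν·Q^9.4·(L/(gh_f))^5.2]^0.04
LQ²/(gh_f) = 0.2021; L/(gh_f) = 51.08
Term 1 = ε^1.25·(…)^4.75 = 2.42×10^-11; Term 2 = ν·Q^9.4·(…)^5.2 = 4.59×10^-9
D = 0.66·(2.42×10^-11 + 4.59×10^-9)^0.04 = 0.3063 m = 306 mm
Check: V = 0.854 m/s, Re = 2.22×10^5, f = 0.01527, h_f = 4.22 m ≈ 4.55 m ✓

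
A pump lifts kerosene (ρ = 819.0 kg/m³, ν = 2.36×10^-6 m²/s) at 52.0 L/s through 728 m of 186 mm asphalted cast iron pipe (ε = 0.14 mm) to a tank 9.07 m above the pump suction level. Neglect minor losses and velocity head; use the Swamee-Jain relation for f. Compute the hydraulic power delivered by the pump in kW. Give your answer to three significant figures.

P_hyd ≈ 10.1 kW

V = 4Q/(πD²) = 1.914 m/s; Re = 1.51×10^5; ε/D = 7.53×10^-4; f = 0.02061
h_f = f(L/D)V²/2g = 15.06 m
Total head H = z + h_f = 9.07 + 15.06 = 24.13 m
P_hyd = ρgQH = 819.0·9.81·0.0520·24.13 = 10.08 kW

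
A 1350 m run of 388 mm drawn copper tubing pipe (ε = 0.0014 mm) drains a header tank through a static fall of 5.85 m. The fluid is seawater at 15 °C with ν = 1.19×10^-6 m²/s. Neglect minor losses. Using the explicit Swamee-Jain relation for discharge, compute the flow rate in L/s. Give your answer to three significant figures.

Swamee-Jain (Type II): Q = -0.965·√(gD⁵h_f/L)·ln[ε/(3.7D) + √(3.17ν²L/(gD³h_f))]
√(gD⁵h_f/L) = √(9.81·0.388⁵·5.85/1350) = 0.01933
ε/(3.7D) = 9.75×10^-7; √(3.17ν²L/(gD³h_f)) = 4.25×10^-5
Q = -0.965·0.01933·ln(4.349×10^-5) = 0.1874 m³/s
Check: V = 1.58 m/s, Re = 5.17×10^5, f = 0.01307, h_f = 5.82 m ≈ 5.85 m ✓

Q ≈ 187 L/s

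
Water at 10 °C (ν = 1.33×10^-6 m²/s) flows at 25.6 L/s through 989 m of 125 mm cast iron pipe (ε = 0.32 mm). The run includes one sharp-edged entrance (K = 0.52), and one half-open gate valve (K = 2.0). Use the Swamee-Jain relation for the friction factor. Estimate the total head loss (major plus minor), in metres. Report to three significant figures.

H_L ≈ 46.2 m

V = 4Q/(πD²) = 2.086 m/s; V²/2g = 0.2218 m
Re = 1.96×10^5, ε/D = 0.00256 → f = 0.02598 (Swamee-Jain)
Major: h_f = f(L/D)·V²/2g = 0.02598·7912·0.2218 = 45.60 m
Minor: ΣK = 2.52; h_m = ΣK·V²/2g = 0.5589 m
Total H_L = 45.60 + 0.5589 = 46.16 m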